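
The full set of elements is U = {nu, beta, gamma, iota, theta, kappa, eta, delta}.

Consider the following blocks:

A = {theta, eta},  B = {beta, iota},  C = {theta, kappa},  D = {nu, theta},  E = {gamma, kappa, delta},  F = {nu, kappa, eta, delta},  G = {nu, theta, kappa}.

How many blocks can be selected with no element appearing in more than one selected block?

A, B, E are pairwise disjoint (A={theta,eta}; B={beta,iota}; E={gamma,kappa,delta}).
Every remaining block overlaps one of these, and no 4 of the listed blocks are pairwise disjoint, so 3 is the maximum.

3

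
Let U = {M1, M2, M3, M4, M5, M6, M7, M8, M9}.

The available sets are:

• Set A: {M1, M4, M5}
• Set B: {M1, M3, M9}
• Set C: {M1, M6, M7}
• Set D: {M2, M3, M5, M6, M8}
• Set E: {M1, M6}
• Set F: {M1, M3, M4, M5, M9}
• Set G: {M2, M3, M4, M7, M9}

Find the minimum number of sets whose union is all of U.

3

D, E, and G cover everything between them: the union {M1, M2, M3, M4, M5, M6, M7, M8, M9} is all of U.
Only D contains M8, so D is forced; the remaining 4 elements need at least 2 more sets (each remaining set adds at most 3) — so at least 3 sets are needed, and 3 is optimal.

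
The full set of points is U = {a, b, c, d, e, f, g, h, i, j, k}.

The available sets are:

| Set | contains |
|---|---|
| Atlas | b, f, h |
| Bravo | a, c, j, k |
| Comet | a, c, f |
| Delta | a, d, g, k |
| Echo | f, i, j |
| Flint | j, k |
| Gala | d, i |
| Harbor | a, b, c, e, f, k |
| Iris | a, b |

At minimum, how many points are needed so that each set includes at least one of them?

The 4 points {a, h, i, k} hit every set.
No choice of 3 points meets every set, so 4 is the minimum.

4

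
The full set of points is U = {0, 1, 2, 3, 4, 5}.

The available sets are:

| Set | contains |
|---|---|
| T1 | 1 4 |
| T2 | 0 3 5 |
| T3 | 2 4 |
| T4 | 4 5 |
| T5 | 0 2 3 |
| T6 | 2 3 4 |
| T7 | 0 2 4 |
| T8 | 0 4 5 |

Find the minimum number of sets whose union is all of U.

3

Take {T1, T2, T3}. Their union is {0, 1, 2, 3, 4, 5}, which is all 6 points.
Only T1 contains 1, so T1 is forced; the remaining 4 points need at least 2 more sets (each remaining set adds at most 3) — so at least 3 sets are needed, and 3 is optimal.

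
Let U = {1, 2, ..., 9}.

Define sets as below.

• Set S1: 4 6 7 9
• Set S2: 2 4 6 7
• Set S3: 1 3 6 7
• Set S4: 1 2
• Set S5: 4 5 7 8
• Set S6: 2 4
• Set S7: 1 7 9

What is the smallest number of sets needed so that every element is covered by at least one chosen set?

Take {S3, S4, S5, S7}. Their union is {1, 2, 3, 4, 5, 6, 7, 8, 9}, which is all 9 elements.
No 3 of the 7 sets cover everything (all 35 combinations miss at least one element), so 4 is optimal.

4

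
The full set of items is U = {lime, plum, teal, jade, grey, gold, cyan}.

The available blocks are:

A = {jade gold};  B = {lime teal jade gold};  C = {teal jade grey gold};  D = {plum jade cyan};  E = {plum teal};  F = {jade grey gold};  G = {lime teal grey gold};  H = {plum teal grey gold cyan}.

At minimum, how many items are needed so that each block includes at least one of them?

2

Take T = {teal, jade}. Each listed block contains at least one of these, so T is a hitting set of size 2.
The blocks D, G are pairwise disjoint, so any hitting set needs a separate item for each — at least 2. Hence 2 is optimal.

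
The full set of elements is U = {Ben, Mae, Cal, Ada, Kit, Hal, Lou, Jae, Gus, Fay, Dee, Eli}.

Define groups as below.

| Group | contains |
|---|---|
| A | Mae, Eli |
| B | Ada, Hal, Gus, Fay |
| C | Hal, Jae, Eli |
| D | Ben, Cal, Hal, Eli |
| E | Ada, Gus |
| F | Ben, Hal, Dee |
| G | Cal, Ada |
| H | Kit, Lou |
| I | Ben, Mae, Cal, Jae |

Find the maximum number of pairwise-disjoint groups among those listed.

A, E, F, H are pairwise disjoint (A={Mae,Eli}; E={Ada,Gus}; F={Ben,Hal,Dee}; H={Kit,Lou}).
Every remaining group overlaps one of these, and no 5 of the listed groups are pairwise disjoint, so 4 is the maximum.

4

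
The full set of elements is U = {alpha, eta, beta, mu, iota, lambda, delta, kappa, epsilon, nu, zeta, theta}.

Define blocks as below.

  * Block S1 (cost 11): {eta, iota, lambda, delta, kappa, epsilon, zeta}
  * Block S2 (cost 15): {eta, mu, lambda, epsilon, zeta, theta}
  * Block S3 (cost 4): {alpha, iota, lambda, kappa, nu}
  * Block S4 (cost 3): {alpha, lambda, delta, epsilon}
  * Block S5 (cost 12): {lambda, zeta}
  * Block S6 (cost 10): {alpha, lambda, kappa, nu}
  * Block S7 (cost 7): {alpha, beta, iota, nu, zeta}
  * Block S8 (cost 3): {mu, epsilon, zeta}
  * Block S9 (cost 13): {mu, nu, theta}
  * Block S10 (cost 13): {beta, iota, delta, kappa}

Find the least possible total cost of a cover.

S2, S3, S4, S7 together cover every element (S2 ∪ S3 ∪ S4 ∪ S7 = {alpha, eta, beta, mu, iota, lambda, delta, kappa, epsilon, nu, zeta, theta}); total cost 15 + 4 + 3 + 7 = 29.
The greedy pick S4, S3, S8, S7, S2 costs 32; no covering selection beats 29.

29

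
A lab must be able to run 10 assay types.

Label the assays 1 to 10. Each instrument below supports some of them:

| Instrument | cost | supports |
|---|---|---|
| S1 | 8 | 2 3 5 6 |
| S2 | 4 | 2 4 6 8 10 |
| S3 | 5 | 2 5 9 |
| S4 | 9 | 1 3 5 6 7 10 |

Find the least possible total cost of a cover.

S2, S3, S4 together cover every assay (S2 ∪ S3 ∪ S4 = {1, 2, 3, 4, 5, 6, 7, 8, 9, 10}); total cost 4 + 5 + 9 = 18.
No covering selection has total cost below 18.

18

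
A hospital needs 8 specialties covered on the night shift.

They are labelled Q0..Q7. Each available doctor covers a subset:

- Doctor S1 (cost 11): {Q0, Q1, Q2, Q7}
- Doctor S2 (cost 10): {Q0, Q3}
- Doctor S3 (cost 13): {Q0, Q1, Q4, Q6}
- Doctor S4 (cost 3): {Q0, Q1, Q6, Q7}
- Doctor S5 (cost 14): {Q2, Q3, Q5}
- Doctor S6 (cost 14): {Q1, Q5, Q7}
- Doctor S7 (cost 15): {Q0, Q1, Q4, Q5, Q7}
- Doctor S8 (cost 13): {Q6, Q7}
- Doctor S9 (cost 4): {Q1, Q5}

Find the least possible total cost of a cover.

S3, S4, S5 together cover every specialty (S3 ∪ S4 ∪ S5 = {Q0, Q1, Q2, Q3, Q4, Q5, Q6, Q7}); total cost 13 + 3 + 14 = 30.
The greedy pick S4, S9, S5, S3 costs 34; no covering selection beats 30.

30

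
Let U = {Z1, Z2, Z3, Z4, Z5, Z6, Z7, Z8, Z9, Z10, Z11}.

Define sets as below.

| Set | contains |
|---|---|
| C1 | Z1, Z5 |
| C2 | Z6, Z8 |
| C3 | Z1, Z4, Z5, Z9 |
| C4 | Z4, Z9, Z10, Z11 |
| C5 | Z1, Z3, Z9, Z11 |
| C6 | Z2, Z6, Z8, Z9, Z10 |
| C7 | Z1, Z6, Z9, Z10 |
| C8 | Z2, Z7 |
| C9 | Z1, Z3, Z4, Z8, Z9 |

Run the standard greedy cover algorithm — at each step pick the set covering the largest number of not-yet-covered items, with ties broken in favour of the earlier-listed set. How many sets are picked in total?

Greedy: pick C6 (covers 5 new) → pick C3 (covers 3 new) → pick C5 (covers 2 new) → pick C8 (covers 1 new). Total picks: 4.

4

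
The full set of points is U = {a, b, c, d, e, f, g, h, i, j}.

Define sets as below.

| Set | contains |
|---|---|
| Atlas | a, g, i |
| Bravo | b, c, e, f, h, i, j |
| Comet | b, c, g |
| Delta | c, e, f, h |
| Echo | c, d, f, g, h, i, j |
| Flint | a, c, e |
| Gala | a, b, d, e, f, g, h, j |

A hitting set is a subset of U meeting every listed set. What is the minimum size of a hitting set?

2

Take T = {e, g}. Each listed set contains at least one of these, so T is a hitting set of size 2.
The sets Atlas, Delta are pairwise disjoint, so any hitting set needs a separate point for each — at least 2. Hence 2 is optimal.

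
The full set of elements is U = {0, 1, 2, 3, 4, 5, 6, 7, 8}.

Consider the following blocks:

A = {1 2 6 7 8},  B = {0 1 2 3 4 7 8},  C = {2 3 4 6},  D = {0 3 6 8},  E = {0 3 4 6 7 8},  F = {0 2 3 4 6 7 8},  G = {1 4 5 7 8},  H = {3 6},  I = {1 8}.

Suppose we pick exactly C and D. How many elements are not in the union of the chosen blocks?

Union of C, D = {0, 2, 3, 4, 6, 8}.
Not covered: 1, 5, 7 — 3 elements.

3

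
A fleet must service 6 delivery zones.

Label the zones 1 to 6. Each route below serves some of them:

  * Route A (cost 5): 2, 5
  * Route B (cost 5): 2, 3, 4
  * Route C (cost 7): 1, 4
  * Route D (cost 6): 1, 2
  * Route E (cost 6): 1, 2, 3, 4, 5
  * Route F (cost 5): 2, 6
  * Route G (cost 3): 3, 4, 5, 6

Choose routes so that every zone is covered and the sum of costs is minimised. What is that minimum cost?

9

E, G together cover every zone (E ∪ G = {1, 2, 3, 4, 5, 6}); total cost 6 + 3 = 9.
No covering selection has total cost below 9.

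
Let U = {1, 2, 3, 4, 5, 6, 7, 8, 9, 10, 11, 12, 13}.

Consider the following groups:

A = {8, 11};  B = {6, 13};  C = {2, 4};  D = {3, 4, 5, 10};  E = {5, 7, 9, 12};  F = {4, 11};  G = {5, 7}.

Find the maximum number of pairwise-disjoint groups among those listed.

A, B, C, G are pairwise disjoint (A={8,11}; B={6,13}; C={2,4}; G={5,7}).
Every remaining group overlaps one of these, and no 5 of the listed groups are pairwise disjoint, so 4 is the maximum.

4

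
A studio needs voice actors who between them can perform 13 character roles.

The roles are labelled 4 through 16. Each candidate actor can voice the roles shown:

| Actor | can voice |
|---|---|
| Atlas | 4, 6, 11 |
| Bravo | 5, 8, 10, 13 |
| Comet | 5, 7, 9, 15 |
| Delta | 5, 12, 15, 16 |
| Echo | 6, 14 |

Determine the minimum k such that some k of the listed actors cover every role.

5

Take {Atlas, Bravo, Comet, Delta, Echo}. Their union is {4, 5, 6, 7, 8, 9, 10, 11, 12, 13, 14, 15, 16}, which is all 13 roles.
No 4 of the 5 actors cover everything (all 5 combinations miss at least one role), so 5 is optimal.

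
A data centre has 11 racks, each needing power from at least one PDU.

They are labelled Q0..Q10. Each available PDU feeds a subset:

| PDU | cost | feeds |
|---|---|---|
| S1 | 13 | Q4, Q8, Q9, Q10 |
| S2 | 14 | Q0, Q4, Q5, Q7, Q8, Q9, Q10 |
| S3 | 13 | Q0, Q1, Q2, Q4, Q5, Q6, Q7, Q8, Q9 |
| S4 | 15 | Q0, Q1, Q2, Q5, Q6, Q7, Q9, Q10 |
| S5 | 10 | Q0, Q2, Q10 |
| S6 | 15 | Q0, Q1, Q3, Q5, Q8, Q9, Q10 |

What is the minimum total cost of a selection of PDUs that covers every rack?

S3, S6 together cover every rack (S3 ∪ S6 = {Q0, Q1, Q2, Q3, Q4, Q5, Q6, Q7, Q8, Q9, Q10}); total cost 13 + 15 = 28.
No covering selection has total cost below 28.

28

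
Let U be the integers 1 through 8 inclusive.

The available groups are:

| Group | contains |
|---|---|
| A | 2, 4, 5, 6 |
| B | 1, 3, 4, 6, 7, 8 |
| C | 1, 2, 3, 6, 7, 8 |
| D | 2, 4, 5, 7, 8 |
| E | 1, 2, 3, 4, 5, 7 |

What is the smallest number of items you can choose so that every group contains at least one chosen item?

2

The 2 items {2, 8} hit every group.
No single item lies in every group, so at least 2 are needed and 2 is optimal.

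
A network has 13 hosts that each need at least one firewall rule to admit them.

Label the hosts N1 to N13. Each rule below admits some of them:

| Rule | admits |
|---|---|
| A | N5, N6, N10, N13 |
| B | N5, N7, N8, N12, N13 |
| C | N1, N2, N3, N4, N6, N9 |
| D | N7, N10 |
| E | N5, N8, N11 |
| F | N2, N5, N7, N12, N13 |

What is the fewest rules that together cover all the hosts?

Take {B, C, D, E}. Their union is {N1, N2, N3, N4, N5, N6, N7, N8, N9, N10, N11, N12, N13}, which is all 13 hosts.
No 3 of the 6 rules cover everything (all 20 combinations miss at least one host), so 4 is optimal.

4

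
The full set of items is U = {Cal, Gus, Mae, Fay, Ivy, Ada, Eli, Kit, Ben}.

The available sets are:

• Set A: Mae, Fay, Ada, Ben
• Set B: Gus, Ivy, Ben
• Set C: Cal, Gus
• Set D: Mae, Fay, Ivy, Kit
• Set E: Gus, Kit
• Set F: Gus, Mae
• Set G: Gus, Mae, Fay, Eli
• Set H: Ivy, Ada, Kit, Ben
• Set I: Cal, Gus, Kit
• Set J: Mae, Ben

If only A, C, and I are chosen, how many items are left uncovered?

Union of A, C, I = {Cal, Gus, Mae, Fay, Ada, Kit, Ben}.
Not covered: Ivy, Eli — 2 items.

2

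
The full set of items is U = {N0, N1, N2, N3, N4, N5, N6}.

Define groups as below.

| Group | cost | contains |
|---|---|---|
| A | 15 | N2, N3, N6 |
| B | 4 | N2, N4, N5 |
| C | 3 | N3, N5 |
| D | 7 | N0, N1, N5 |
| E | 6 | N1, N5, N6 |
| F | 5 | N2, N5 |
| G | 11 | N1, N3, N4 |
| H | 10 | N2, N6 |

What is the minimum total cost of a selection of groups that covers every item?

20

B, C, D, E together cover every item (B ∪ C ∪ D ∪ E = {N0, N1, N2, N3, N4, N5, N6}); total cost 4 + 3 + 7 + 6 = 20.
No covering selection has total cost below 20.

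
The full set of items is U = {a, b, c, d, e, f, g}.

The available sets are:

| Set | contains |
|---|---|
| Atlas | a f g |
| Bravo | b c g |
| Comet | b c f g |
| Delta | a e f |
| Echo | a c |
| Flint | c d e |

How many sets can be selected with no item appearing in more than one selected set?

Atlas, Flint are pairwise disjoint (Atlas={a,f,g}; Flint={c,d,e}).
Every remaining set overlaps one of these, and no 3 of the listed sets are pairwise disjoint, so 2 is the maximum.

2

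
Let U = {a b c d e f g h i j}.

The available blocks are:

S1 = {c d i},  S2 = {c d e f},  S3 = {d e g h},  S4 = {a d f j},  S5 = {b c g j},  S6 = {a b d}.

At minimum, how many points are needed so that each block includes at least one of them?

2

T = {d, g} meets every block (each contains at least one member of T), and |T| = 2.
No single point lies in every block, so at least 2 are needed and 2 is optimal.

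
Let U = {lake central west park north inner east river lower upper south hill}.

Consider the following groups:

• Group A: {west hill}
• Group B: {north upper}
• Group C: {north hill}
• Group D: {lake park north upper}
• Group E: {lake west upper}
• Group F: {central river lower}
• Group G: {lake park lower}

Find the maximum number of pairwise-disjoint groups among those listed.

A, D, F are pairwise disjoint (A={west,hill}; D={lake,park,north,upper}; F={central,river,lower}).
Every remaining group overlaps one of these, and no 4 of the listed groups are pairwise disjoint, so 3 is the maximum.

3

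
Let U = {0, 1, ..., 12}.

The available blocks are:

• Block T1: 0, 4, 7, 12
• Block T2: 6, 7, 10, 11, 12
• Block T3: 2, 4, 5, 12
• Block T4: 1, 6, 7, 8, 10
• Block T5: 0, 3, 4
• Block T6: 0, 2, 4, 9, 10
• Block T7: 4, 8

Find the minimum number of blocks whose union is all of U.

T2, T3, T4, T5, and T6 cover everything between them: the union {0, 1, 2, 3, 4, 5, 6, 7, 8, 9, 10, 11, 12} is all of U.
No 4 of the 7 blocks cover everything (all 35 combinations miss at least one element), so 5 is optimal.

5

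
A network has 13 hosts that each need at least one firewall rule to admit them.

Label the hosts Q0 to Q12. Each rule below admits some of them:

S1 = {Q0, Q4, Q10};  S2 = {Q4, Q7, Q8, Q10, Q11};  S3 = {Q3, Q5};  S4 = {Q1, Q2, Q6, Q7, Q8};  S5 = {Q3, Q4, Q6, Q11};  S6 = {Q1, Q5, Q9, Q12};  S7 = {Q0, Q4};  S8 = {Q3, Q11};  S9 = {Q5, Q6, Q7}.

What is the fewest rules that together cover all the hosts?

Take {S1, S4, S5, S6}. Their union is {Q0, Q1, Q2, Q3, Q4, Q5, Q6, Q7, Q8, Q9, Q10, Q11, Q12}, which is all 13 hosts.
Only S4 contains Q2, so S4 is forced; the remaining 8 hosts need at least 3 more rules (each remaining rule adds at most 3) — so at least 4 rules are needed, and 4 is optimal.

4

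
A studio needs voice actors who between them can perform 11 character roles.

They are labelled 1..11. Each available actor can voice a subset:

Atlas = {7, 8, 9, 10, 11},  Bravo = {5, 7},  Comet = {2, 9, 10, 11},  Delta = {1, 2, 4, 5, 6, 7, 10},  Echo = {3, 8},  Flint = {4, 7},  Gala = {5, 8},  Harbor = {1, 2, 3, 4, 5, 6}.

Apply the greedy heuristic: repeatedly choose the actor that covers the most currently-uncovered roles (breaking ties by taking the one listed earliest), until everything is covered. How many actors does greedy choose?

Greedy: pick Delta (covers 7 new) → pick Atlas (covers 3 new) → pick Echo (covers 1 new). Total picks: 3.
(The true minimum cover uses only 2 actors, so greedy is not optimal here.)

3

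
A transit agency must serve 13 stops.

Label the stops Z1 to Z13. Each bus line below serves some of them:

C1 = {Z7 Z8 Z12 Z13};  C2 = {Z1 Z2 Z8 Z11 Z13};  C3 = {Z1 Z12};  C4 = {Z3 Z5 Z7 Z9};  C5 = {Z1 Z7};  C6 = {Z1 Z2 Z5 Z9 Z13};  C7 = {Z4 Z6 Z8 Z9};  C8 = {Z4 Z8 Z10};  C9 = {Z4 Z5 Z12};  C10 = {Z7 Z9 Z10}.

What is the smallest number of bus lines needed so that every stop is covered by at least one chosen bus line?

C2 and C4 and C7 and C8 and C9 together: C2 ∪ C4 ∪ C7 ∪ C8 ∪ C9 = {Z1, Z2, Z3, Z4, Z5, Z6, Z7, Z8, Z9, Z10, Z11, Z12, Z13} — every stop is covered.
No 4 of the 10 bus lines cover everything (all 210 combinations miss at least one stop), so 5 is optimal.

5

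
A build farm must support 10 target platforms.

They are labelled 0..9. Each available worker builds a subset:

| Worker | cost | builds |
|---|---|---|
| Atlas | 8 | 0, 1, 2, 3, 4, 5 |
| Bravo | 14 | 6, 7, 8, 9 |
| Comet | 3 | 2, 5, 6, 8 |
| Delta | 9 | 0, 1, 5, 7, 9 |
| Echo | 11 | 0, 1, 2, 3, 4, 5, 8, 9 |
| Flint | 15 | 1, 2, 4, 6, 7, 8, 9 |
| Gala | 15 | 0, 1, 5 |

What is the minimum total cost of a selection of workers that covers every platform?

Atlas, Comet, Delta together cover every platform (Atlas ∪ Comet ∪ Delta = {0, 1, 2, 3, 4, 5, 6, 7, 8, 9}); total cost 8 + 3 + 9 = 20.
No covering selection has total cost below 20.

20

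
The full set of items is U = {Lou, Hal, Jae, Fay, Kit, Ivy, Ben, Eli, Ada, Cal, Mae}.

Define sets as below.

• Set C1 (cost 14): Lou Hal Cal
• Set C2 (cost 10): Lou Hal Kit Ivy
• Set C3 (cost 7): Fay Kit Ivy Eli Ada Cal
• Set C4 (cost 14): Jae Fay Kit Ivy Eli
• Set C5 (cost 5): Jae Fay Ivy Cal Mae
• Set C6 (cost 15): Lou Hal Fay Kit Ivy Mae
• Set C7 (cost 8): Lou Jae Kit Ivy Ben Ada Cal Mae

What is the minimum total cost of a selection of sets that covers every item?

25

C2, C3, C7 together cover every item (C2 ∪ C3 ∪ C7 = {Lou, Hal, Jae, Fay, Kit, Ivy, Ben, Eli, Ada, Cal, Mae}); total cost 10 + 7 + 8 = 25.
The greedy pick C5, C7, C3, C2 costs 30; no covering selection beats 25.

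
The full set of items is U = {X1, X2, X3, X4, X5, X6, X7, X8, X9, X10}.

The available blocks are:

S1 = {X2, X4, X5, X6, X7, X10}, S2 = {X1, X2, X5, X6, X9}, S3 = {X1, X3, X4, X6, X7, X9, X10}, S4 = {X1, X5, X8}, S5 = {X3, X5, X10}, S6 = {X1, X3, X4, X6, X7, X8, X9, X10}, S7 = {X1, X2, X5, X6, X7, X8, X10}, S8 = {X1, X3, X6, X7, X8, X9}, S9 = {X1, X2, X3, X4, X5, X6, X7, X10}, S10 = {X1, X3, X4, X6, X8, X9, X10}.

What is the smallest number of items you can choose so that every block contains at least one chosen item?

2

H = {X5, X6} meets every block (each contains at least one member of H), and |H| = 2.
No single item lies in every block, so at least 2 are needed and 2 is optimal.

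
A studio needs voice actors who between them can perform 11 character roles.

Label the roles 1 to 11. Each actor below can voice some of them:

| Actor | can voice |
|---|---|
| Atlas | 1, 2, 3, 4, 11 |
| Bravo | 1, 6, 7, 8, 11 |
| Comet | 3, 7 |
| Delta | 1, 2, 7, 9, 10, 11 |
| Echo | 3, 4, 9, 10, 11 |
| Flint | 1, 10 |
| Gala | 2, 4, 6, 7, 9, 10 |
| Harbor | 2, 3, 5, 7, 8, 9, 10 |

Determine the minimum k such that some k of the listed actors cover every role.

Take {Delta, Gala, Harbor}. Their union is {1, 2, 3, 4, 5, 6, 7, 8, 9, 10, 11}, which is all 11 roles.
Only Harbor contains 5, so Harbor is forced; the remaining 4 roles need at least 2 more actors (each remaining actor adds at most 3) — so at least 3 actors are needed, and 3 is optimal.

3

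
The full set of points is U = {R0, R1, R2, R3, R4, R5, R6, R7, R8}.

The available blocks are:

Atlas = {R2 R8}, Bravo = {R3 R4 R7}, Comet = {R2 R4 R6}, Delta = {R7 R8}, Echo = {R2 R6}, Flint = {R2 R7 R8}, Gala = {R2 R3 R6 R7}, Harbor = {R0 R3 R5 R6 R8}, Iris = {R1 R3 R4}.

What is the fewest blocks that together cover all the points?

3

Gala, Harbor, and Iris cover everything between them: the union {R0, R1, R2, R3, R4, R5, R6, R7, R8} is all of U.
Only Harbor contains R0, so Harbor is forced; the remaining 4 points need at least 2 more blocks (each remaining block adds at most 2) — so at least 3 blocks are needed, and 3 is optimal.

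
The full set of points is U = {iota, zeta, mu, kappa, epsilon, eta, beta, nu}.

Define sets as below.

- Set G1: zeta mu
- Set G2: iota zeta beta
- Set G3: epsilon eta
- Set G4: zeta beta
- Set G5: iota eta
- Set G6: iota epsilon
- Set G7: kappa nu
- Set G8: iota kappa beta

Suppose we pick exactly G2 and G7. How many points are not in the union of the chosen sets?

3

Union of G2, G7 = {iota, zeta, kappa, beta, nu}.
Not covered: mu, epsilon, eta — 3 points.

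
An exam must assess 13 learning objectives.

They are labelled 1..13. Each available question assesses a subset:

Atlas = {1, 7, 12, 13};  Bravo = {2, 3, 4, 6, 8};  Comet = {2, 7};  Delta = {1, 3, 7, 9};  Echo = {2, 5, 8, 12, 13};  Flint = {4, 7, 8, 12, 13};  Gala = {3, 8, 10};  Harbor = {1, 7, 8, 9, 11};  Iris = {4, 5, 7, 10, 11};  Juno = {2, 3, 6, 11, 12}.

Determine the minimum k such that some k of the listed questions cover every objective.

Take {Bravo, Echo, Harbor, Iris}. Their union is {1, 2, 3, 4, 5, 6, 7, 8, 9, 10, 11, 12, 13}, which is all 13 objectives.
No 3 of the 10 questions cover everything (all 120 combinations miss at least one objective), so 4 is optimal.

4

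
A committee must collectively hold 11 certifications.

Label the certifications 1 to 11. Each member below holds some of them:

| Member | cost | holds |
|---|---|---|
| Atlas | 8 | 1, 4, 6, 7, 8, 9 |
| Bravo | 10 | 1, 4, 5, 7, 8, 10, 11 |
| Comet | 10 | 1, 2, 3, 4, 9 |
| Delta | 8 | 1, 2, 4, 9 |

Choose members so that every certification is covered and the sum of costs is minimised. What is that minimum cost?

Atlas, Bravo, Comet together cover every certification (Atlas ∪ Bravo ∪ Comet = {1, 2, 3, 4, 5, 6, 7, 8, 9, 10, 11}); total cost 8 + 10 + 10 = 28.
No covering selection has total cost below 28.

28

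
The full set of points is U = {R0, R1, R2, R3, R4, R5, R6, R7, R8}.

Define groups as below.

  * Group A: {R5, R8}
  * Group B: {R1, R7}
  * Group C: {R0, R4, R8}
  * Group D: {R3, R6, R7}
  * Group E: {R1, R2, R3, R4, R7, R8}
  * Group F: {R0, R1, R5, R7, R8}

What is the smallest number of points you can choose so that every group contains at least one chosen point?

H = {R7, R8} meets every group (each contains at least one member of H), and |H| = 2.
The groups B, C are pairwise disjoint, so any hitting set needs a separate point for each — at least 2. Hence 2 is optimal.

2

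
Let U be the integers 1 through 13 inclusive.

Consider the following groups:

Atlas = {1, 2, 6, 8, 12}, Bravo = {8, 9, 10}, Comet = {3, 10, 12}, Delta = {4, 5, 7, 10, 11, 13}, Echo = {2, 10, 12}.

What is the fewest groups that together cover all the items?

4

Take {Atlas, Bravo, Comet, Delta}. Their union is {1, 2, 3, 4, 5, 6, 7, 8, 9, 10, 11, 12, 13}, which is all 13 items.
No 3 of the 5 groups cover everything (all 10 combinations miss at least one item), so 4 is optimal.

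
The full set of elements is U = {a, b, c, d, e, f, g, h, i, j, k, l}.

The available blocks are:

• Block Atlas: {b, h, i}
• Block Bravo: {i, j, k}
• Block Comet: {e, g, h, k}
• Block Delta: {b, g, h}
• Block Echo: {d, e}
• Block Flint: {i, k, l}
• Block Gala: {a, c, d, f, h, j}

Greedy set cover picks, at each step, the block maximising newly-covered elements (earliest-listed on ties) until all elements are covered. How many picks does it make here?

Greedy: pick Gala (covers 6 new) → pick Comet (covers 3 new) → pick Atlas (covers 2 new) → pick Flint (covers 1 new). Total picks: 4.

4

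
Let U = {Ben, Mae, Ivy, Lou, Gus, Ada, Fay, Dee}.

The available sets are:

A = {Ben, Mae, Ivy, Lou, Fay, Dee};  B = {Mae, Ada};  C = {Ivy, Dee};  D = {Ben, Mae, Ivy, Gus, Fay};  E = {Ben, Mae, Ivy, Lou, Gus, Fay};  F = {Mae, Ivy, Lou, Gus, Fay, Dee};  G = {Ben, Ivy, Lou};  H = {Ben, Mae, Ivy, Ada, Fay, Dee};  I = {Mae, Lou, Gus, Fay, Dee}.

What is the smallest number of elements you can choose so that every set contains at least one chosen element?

2

T = {Mae, Ivy} meets every set (each contains at least one member of T), and |T| = 2.
The sets B, C are pairwise disjoint, so any hitting set needs a separate element for each — at least 2. Hence 2 is optimal.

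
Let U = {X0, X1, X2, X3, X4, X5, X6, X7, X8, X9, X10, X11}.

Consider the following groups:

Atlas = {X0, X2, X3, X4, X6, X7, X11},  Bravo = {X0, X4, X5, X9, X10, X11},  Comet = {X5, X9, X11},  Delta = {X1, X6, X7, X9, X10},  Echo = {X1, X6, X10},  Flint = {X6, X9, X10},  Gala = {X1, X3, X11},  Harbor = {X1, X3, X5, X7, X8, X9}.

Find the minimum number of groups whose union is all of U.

3

Take {Atlas, Echo, Harbor}. Their union is {X0, X1, X2, X3, X4, X5, X6, X7, X8, X9, X10, X11}, which is all 12 elements.
Only Atlas contains X2, so Atlas is forced; the remaining 5 elements need at least 2 more groups (each remaining group adds at most 4) — so at least 3 groups are needed, and 3 is optimal.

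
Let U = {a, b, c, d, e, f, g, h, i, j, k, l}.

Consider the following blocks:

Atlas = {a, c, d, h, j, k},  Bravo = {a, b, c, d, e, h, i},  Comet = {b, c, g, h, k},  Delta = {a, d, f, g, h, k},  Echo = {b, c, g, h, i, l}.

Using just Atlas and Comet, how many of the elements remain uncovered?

4

Union of Atlas, Comet = {a, b, c, d, g, h, j, k}.
Not covered: e, f, i, l — 4 elements.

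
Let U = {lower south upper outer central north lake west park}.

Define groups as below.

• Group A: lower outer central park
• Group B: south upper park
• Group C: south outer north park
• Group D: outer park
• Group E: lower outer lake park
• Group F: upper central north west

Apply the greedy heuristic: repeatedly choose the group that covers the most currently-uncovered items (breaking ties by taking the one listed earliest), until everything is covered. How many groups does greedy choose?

Greedy: pick A (covers 4 new) → pick F (covers 3 new) → pick B (covers 1 new) → pick E (covers 1 new). Total picks: 4.
(The true minimum cover uses only 3 groups, so greedy is not optimal here.)

4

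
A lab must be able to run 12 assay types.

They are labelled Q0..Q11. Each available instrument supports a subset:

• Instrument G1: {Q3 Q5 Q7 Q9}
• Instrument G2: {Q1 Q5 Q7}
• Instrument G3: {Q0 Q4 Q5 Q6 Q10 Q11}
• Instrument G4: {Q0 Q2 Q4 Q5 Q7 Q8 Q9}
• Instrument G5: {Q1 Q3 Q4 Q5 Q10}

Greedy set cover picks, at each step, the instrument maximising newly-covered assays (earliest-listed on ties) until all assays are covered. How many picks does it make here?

Greedy: pick G4 (covers 7 new) → pick G3 (covers 3 new) → pick G5 (covers 2 new). Total picks: 3.

3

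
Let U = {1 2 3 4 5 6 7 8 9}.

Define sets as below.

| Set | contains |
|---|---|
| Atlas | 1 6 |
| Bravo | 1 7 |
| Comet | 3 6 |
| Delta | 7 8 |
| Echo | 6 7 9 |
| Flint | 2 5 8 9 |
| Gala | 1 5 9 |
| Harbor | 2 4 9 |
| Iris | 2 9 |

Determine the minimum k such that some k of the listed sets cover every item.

Comet, Delta, Gala, and Harbor cover everything between them: the union {1, 2, 3, 4, 5, 6, 7, 8, 9} is all of U.
Only Harbor contains 4, so Harbor is forced; the remaining 6 items need at least 3 more sets (each remaining set adds at most 2) — so at least 4 sets are needed, and 4 is optimal.

4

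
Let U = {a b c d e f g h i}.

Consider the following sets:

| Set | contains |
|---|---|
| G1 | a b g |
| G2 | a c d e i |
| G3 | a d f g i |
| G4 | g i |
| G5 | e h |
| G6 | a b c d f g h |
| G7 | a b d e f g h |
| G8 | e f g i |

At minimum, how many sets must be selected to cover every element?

2

Take {G2, G7}. Their union is {a, b, c, d, e, f, g, h, i}, which is all 9 elements.
No single set has all 9 elements (the largest, G6, has 7), so 2 is optimal.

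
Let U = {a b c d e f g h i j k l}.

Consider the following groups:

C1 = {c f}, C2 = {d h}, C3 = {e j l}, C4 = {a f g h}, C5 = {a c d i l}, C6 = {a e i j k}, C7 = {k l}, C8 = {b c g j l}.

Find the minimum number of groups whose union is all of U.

4

Take {C4, C5, C6, C8}. Their union is {a, b, c, d, e, f, g, h, i, j, k, l}, which is all 12 points.
No 3 of the 8 groups cover everything (all 56 combinations miss at least one point), so 4 is optimal.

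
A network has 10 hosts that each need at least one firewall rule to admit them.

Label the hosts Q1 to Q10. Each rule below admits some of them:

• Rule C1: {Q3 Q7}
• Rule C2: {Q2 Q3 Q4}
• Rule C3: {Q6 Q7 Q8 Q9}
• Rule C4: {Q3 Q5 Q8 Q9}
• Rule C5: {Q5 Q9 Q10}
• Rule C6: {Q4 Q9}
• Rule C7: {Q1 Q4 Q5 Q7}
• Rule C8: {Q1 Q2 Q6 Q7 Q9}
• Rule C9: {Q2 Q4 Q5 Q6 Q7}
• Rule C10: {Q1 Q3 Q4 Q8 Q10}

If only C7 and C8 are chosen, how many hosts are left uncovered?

Union of C7, C8 = {Q1, Q2, Q4, Q5, Q6, Q7, Q9}.
Not covered: Q3, Q8, Q10 — 3 hosts.

3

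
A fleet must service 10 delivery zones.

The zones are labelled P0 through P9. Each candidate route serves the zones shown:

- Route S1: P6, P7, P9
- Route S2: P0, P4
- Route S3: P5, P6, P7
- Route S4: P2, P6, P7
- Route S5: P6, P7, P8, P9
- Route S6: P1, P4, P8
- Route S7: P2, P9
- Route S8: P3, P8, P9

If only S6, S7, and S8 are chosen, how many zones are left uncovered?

Union of S6, S7, S8 = {P1, P2, P3, P4, P8, P9}.
Not covered: P0, P5, P6, P7 — 4 zones.

4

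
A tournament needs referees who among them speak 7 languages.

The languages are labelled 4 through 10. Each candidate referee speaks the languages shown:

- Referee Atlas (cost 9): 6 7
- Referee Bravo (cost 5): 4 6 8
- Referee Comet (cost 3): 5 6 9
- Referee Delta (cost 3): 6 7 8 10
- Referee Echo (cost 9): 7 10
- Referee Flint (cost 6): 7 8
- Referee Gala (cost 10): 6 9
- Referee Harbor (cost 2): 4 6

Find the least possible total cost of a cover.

8

Comet, Delta, Harbor together cover every language (Comet ∪ Delta ∪ Harbor = {4, 5, 6, 7, 8, 9, 10}); total cost 3 + 3 + 2 = 8.
No covering selection has total cost below 8.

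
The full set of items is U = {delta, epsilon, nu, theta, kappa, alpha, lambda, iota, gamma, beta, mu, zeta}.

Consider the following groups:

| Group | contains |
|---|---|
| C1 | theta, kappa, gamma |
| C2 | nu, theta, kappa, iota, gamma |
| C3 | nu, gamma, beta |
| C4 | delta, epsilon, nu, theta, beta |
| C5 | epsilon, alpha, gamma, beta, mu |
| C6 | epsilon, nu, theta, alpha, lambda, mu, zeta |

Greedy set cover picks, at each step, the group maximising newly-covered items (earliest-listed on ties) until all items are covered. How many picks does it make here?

3

Greedy: pick C6 (covers 7 new) → pick C2 (covers 3 new) → pick C4 (covers 2 new). Total picks: 3.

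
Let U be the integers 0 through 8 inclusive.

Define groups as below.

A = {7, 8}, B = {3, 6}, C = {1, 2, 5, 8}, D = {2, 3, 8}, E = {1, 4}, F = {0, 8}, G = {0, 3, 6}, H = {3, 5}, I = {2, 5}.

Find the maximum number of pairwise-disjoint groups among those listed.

A, B, E, I are pairwise disjoint (A={7,8}; B={3,6}; E={1,4}; I={2,5}).
Every remaining group overlaps one of these, and no 5 of the listed groups are pairwise disjoint, so 4 is the maximum.

4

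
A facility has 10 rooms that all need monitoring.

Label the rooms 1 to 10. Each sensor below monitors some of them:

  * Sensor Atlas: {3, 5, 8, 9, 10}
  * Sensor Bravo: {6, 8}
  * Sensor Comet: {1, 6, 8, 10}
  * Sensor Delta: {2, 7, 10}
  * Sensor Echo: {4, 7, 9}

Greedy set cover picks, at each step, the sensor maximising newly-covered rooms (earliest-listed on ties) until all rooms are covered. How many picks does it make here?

Greedy: pick Atlas (covers 5 new) → pick Comet (covers 2 new) → pick Delta (covers 2 new) → pick Echo (covers 1 new). Total picks: 4.

4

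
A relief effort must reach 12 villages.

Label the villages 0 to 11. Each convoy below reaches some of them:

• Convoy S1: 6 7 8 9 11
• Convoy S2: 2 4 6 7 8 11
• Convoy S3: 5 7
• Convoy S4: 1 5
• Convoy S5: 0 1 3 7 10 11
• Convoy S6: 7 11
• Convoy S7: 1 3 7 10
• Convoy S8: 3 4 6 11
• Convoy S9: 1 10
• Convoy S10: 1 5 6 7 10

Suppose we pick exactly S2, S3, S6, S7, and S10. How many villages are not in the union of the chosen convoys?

2

Union of S2, S3, S6, S7, S10 = {1, 2, 3, 4, 5, 6, 7, 8, 10, 11}.
Not covered: 0, 9 — 2 villages.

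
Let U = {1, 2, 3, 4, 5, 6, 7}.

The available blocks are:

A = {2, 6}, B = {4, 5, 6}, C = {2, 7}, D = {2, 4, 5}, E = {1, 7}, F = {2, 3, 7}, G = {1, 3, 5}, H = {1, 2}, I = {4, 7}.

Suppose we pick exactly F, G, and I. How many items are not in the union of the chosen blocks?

1

Union of F, G, I = {1, 2, 3, 4, 5, 7}.
Not covered: 6 — 1 item.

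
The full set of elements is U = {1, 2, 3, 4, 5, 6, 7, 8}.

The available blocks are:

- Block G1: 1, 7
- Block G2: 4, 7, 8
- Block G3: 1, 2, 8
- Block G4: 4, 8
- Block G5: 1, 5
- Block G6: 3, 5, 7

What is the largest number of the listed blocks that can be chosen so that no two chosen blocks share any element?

2

G3, G6 are pairwise disjoint (G3={1,2,8}; G6={3,5,7}).
Every remaining block overlaps one of these, and no 3 of the listed blocks are pairwise disjoint, so 2 is the maximum.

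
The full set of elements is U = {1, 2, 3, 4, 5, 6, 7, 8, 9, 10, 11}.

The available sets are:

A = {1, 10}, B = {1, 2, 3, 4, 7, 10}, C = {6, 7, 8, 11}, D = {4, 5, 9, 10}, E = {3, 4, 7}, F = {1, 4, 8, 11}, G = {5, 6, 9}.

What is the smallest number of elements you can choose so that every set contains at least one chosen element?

H = {1, 7, 9} meets every set (each contains at least one member of H), and |H| = 3.
The sets A, E, G are pairwise disjoint, so any hitting set needs a separate element for each — at least 3. Hence 3 is optimal.

3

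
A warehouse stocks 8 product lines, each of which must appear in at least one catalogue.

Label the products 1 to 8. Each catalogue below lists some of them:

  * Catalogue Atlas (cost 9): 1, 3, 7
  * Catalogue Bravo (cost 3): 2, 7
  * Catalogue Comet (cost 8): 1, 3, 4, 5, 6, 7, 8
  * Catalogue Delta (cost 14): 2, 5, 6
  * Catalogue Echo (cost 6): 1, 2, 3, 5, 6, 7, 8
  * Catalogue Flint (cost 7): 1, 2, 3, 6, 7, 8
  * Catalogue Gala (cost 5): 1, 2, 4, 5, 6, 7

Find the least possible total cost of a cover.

11

Echo, Gala together cover every product (Echo ∪ Gala = {1, 2, 3, 4, 5, 6, 7, 8}); total cost 6 + 5 = 11.
No covering selection has total cost below 11.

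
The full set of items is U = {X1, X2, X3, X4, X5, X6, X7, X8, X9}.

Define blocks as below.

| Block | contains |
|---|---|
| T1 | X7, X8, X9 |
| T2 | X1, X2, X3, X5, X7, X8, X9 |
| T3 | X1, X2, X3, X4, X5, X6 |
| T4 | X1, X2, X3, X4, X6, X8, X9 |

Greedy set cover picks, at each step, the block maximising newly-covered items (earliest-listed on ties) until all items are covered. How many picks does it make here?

2

Greedy: pick T2 (covers 7 new) → pick T3 (covers 2 new). Total picks: 2.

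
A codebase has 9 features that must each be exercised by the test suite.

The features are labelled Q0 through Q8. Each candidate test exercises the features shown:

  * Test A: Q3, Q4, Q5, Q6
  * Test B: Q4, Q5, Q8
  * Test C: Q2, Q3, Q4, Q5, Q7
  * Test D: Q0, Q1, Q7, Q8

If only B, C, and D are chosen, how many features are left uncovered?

Union of B, C, D = {Q0, Q1, Q2, Q3, Q4, Q5, Q7, Q8}.
Not covered: Q6 — 1 feature.

1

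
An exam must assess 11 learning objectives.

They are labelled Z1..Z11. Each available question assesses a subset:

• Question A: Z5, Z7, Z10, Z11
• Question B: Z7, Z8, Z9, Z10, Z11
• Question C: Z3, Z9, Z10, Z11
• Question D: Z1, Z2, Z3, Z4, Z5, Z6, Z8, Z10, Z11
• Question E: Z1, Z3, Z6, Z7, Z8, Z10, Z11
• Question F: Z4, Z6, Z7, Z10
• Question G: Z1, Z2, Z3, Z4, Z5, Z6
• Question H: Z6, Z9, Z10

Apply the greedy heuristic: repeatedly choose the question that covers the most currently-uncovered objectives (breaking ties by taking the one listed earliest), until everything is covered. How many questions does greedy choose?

Greedy: pick D (covers 9 new) → pick B (covers 2 new). Total picks: 2.

2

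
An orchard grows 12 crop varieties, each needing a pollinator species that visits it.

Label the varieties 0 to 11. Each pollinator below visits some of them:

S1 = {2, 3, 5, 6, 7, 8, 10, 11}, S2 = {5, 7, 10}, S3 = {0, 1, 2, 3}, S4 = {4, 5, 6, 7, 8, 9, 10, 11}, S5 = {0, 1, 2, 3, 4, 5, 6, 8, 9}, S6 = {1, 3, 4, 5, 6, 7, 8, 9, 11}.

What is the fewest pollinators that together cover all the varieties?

Take {S1, S5}. Their union is {0, 1, 2, 3, 4, 5, 6, 7, 8, 9, 10, 11}, which is all 12 varieties.
No single pollinator has all 12 varieties (the largest, S5, has 9), so 2 is optimal.

2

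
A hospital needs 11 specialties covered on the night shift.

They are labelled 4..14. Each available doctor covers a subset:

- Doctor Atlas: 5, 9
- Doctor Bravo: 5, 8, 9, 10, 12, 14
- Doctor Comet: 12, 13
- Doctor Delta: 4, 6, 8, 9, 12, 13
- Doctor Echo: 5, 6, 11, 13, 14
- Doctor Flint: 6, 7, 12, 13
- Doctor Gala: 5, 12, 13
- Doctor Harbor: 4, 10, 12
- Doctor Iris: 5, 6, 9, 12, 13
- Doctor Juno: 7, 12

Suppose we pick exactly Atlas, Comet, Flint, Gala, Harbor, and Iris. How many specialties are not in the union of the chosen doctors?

Union of Atlas, Comet, Flint, Gala, Harbor, Iris = {4, 5, 6, 7, 9, 10, 12, 13}.
Not covered: 8, 11, 14 — 3 specialties.

3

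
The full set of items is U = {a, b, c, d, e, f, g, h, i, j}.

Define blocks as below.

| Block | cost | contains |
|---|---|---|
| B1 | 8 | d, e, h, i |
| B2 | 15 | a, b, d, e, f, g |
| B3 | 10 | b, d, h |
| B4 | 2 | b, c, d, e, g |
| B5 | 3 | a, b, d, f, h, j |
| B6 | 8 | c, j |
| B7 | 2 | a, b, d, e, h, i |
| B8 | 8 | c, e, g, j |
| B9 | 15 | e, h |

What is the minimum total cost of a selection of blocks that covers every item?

7

B4, B5, B7 together cover every item (B4 ∪ B5 ∪ B7 = {a, b, c, d, e, f, g, h, i, j}); total cost 2 + 3 + 2 = 7.
No covering selection has total cost below 7.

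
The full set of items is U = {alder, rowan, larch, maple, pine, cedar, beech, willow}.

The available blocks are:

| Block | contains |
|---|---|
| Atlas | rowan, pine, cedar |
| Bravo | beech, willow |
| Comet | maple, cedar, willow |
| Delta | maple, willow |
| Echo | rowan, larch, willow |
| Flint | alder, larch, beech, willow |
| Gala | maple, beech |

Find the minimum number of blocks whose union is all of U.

Atlas, Flint, and Gala cover everything between them: the union {alder, rowan, larch, maple, pine, cedar, beech, willow} is all of U.
Only Flint contains alder, so Flint is forced; the remaining 4 items need at least 2 more blocks (each remaining block adds at most 3) — so at least 3 blocks are needed, and 3 is optimal.

3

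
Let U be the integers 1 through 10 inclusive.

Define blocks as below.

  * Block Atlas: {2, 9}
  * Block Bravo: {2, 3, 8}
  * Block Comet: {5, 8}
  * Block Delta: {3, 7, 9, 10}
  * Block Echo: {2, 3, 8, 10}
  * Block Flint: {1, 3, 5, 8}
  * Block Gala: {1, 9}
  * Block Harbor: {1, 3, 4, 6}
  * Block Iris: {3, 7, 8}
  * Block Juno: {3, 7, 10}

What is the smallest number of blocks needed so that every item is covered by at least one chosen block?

4

Take {Bravo, Delta, Flint, Harbor}. Their union is {1, 2, 3, 4, 5, 6, 7, 8, 9, 10}, which is all 10 items.
No 3 of the 10 blocks cover everything (all 120 combinations miss at least one item), so 4 is optimal.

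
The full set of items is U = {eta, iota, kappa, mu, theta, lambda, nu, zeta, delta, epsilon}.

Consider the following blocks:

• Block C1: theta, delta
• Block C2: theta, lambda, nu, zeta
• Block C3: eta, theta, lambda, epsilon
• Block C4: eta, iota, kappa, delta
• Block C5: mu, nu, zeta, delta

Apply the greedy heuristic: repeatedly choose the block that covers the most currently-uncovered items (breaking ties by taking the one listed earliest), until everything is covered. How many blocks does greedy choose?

4

Greedy: pick C2 (covers 4 new) → pick C4 (covers 4 new) → pick C3 (covers 1 new) → pick C5 (covers 1 new). Total picks: 4.
(The true minimum cover uses only 3 blocks, so greedy is not optimal here.)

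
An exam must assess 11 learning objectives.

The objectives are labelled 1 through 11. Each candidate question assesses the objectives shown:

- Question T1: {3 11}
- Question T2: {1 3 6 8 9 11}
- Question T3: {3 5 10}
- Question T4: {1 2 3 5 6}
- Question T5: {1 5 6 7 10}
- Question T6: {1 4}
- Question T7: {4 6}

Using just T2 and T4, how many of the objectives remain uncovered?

Union of T2, T4 = {1, 2, 3, 5, 6, 8, 9, 11}.
Not covered: 4, 7, 10 — 3 objectives.

3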